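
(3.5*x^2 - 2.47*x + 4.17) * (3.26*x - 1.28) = 11.41*x^3 - 12.5322*x^2 + 16.7558*x - 5.3376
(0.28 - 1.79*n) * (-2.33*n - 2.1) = 4.1707*n^2 + 3.1066*n - 0.588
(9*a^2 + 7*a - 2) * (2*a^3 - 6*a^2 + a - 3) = 18*a^5 - 40*a^4 - 37*a^3 - 8*a^2 - 23*a + 6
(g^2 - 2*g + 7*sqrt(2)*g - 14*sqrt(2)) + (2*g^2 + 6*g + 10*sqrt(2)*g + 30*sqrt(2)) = 3*g^2 + 4*g + 17*sqrt(2)*g + 16*sqrt(2)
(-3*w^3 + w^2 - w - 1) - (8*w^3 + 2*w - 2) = -11*w^3 + w^2 - 3*w + 1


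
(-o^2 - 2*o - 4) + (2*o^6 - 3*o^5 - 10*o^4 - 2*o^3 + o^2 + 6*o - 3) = 2*o^6 - 3*o^5 - 10*o^4 - 2*o^3 + 4*o - 7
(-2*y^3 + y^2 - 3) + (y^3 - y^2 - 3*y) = -y^3 - 3*y - 3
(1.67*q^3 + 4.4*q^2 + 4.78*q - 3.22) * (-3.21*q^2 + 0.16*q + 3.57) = -5.3607*q^5 - 13.8568*q^4 - 8.6779*q^3 + 26.809*q^2 + 16.5494*q - 11.4954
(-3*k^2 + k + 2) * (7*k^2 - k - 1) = -21*k^4 + 10*k^3 + 16*k^2 - 3*k - 2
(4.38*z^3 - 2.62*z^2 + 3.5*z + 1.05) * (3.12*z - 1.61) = 13.6656*z^4 - 15.2262*z^3 + 15.1382*z^2 - 2.359*z - 1.6905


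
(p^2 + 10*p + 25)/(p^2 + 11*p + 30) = (p + 5)/(p + 6)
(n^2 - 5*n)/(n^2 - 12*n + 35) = n/(n - 7)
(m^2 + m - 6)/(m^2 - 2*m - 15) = (m - 2)/(m - 5)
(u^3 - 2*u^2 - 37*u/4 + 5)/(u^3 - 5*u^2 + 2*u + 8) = (u^2 + 2*u - 5/4)/(u^2 - u - 2)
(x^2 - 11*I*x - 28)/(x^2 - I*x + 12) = (x - 7*I)/(x + 3*I)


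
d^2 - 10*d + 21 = (d - 7)*(d - 3)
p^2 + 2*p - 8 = (p - 2)*(p + 4)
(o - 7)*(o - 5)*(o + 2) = o^3 - 10*o^2 + 11*o + 70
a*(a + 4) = a^2 + 4*a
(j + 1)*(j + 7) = j^2 + 8*j + 7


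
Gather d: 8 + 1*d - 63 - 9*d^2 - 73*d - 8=-9*d^2 - 72*d - 63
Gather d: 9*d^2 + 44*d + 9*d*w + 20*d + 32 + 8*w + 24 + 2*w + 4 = 9*d^2 + d*(9*w + 64) + 10*w + 60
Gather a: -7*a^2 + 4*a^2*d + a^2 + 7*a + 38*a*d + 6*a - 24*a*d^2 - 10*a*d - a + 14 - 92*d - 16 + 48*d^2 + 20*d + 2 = a^2*(4*d - 6) + a*(-24*d^2 + 28*d + 12) + 48*d^2 - 72*d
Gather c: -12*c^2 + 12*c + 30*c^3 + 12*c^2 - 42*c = 30*c^3 - 30*c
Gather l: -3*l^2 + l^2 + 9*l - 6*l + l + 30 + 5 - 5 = -2*l^2 + 4*l + 30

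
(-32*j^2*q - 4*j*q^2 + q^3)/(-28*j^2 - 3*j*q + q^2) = q*(-8*j + q)/(-7*j + q)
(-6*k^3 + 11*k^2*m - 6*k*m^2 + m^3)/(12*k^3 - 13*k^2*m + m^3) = (-2*k + m)/(4*k + m)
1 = 1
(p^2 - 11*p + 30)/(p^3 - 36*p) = (p - 5)/(p*(p + 6))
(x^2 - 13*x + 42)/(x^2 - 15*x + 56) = (x - 6)/(x - 8)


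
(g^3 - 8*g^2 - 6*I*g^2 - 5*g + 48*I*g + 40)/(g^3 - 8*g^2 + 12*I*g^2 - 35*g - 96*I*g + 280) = (g^2 - 6*I*g - 5)/(g^2 + 12*I*g - 35)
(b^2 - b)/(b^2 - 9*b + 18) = b*(b - 1)/(b^2 - 9*b + 18)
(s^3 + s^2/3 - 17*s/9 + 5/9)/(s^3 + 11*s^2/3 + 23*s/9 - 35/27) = 3*(s - 1)/(3*s + 7)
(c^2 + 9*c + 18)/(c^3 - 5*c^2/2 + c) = 2*(c^2 + 9*c + 18)/(c*(2*c^2 - 5*c + 2))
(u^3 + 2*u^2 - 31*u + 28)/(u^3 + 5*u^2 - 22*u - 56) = (u - 1)/(u + 2)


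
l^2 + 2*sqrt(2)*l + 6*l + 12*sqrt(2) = (l + 6)*(l + 2*sqrt(2))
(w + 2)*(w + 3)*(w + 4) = w^3 + 9*w^2 + 26*w + 24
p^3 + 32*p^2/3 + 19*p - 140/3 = (p - 4/3)*(p + 5)*(p + 7)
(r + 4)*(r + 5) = r^2 + 9*r + 20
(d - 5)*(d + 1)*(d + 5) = d^3 + d^2 - 25*d - 25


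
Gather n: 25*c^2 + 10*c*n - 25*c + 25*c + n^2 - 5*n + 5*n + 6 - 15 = 25*c^2 + 10*c*n + n^2 - 9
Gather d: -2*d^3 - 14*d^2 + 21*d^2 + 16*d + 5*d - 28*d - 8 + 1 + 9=-2*d^3 + 7*d^2 - 7*d + 2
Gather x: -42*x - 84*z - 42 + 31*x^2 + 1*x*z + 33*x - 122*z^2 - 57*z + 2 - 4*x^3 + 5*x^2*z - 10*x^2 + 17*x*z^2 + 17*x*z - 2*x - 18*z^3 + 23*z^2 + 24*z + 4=-4*x^3 + x^2*(5*z + 21) + x*(17*z^2 + 18*z - 11) - 18*z^3 - 99*z^2 - 117*z - 36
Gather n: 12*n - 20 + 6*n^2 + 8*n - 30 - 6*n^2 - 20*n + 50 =0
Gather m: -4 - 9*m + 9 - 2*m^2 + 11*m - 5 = -2*m^2 + 2*m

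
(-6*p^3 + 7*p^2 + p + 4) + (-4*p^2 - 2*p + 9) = -6*p^3 + 3*p^2 - p + 13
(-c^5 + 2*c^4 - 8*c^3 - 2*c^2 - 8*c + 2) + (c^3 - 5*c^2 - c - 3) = -c^5 + 2*c^4 - 7*c^3 - 7*c^2 - 9*c - 1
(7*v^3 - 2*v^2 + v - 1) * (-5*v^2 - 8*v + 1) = -35*v^5 - 46*v^4 + 18*v^3 - 5*v^2 + 9*v - 1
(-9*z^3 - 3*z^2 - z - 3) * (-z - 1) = 9*z^4 + 12*z^3 + 4*z^2 + 4*z + 3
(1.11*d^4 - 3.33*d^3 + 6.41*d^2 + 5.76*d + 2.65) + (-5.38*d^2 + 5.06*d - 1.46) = 1.11*d^4 - 3.33*d^3 + 1.03*d^2 + 10.82*d + 1.19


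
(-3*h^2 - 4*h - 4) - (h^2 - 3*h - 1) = -4*h^2 - h - 3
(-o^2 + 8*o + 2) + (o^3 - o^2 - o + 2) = o^3 - 2*o^2 + 7*o + 4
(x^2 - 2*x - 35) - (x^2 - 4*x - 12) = 2*x - 23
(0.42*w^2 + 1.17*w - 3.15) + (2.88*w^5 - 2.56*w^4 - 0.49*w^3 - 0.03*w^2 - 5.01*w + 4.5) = 2.88*w^5 - 2.56*w^4 - 0.49*w^3 + 0.39*w^2 - 3.84*w + 1.35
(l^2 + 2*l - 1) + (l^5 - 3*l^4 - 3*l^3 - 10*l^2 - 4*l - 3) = l^5 - 3*l^4 - 3*l^3 - 9*l^2 - 2*l - 4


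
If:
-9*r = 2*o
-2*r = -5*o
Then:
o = 0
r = 0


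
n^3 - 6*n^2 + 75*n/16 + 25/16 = (n - 5)*(n - 5/4)*(n + 1/4)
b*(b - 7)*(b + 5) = b^3 - 2*b^2 - 35*b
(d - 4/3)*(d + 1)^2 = d^3 + 2*d^2/3 - 5*d/3 - 4/3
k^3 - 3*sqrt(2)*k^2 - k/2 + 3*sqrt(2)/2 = (k - 3*sqrt(2))*(k - sqrt(2)/2)*(k + sqrt(2)/2)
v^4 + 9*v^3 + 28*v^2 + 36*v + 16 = (v + 1)*(v + 2)^2*(v + 4)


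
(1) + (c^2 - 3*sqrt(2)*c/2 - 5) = c^2 - 3*sqrt(2)*c/2 - 4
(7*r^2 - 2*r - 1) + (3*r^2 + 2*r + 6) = 10*r^2 + 5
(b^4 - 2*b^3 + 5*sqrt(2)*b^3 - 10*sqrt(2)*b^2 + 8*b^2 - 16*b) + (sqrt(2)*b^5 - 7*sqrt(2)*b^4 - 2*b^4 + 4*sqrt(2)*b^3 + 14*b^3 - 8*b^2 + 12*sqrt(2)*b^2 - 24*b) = sqrt(2)*b^5 - 7*sqrt(2)*b^4 - b^4 + 12*b^3 + 9*sqrt(2)*b^3 + 2*sqrt(2)*b^2 - 40*b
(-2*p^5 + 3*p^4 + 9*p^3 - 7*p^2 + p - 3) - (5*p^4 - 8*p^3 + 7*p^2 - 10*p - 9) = -2*p^5 - 2*p^4 + 17*p^3 - 14*p^2 + 11*p + 6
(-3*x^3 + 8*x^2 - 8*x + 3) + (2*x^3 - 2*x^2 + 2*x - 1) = -x^3 + 6*x^2 - 6*x + 2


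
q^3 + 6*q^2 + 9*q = q*(q + 3)^2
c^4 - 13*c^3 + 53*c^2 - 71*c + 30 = (c - 6)*(c - 5)*(c - 1)^2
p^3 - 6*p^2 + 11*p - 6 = (p - 3)*(p - 2)*(p - 1)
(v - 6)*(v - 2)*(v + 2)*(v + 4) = v^4 - 2*v^3 - 28*v^2 + 8*v + 96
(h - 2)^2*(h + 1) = h^3 - 3*h^2 + 4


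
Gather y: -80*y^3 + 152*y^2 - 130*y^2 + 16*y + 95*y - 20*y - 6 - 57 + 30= -80*y^3 + 22*y^2 + 91*y - 33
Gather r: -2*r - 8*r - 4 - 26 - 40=-10*r - 70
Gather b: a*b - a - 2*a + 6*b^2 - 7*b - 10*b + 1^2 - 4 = -3*a + 6*b^2 + b*(a - 17) - 3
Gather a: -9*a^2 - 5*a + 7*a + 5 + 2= -9*a^2 + 2*a + 7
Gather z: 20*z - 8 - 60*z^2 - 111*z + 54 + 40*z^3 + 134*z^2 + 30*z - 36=40*z^3 + 74*z^2 - 61*z + 10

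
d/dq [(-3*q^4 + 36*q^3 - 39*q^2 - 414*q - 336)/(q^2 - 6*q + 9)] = 6*(-q^4 + 12*q^3 - 54*q^2 + 108*q + 319)/(q^3 - 9*q^2 + 27*q - 27)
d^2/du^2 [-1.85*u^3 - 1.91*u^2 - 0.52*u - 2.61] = -11.1*u - 3.82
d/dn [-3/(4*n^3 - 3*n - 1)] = 9*(4*n^2 - 1)/(-4*n^3 + 3*n + 1)^2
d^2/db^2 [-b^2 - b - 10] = -2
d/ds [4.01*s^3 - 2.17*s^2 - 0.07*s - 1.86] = 12.03*s^2 - 4.34*s - 0.07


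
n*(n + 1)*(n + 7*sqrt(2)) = n^3 + n^2 + 7*sqrt(2)*n^2 + 7*sqrt(2)*n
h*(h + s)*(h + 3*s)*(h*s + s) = h^4*s + 4*h^3*s^2 + h^3*s + 3*h^2*s^3 + 4*h^2*s^2 + 3*h*s^3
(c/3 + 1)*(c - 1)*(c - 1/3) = c^3/3 + 5*c^2/9 - 11*c/9 + 1/3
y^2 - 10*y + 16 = (y - 8)*(y - 2)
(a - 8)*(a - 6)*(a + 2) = a^3 - 12*a^2 + 20*a + 96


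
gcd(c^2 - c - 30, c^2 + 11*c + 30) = c + 5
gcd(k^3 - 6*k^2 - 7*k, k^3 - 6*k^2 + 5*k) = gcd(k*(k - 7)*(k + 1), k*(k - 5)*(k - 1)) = k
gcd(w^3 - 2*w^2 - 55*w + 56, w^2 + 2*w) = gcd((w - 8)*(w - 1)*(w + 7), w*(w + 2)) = 1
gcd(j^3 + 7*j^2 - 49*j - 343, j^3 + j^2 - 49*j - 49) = j^2 - 49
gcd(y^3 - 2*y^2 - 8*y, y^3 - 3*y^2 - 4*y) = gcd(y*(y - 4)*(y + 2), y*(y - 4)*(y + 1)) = y^2 - 4*y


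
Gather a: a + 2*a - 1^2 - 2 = 3*a - 3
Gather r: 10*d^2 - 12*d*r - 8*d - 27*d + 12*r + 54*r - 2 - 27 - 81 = 10*d^2 - 35*d + r*(66 - 12*d) - 110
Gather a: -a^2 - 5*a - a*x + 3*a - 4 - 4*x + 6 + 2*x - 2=-a^2 + a*(-x - 2) - 2*x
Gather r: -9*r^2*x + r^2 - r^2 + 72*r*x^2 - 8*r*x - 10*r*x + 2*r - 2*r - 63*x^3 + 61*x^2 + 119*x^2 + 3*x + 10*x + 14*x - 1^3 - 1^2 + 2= -9*r^2*x + r*(72*x^2 - 18*x) - 63*x^3 + 180*x^2 + 27*x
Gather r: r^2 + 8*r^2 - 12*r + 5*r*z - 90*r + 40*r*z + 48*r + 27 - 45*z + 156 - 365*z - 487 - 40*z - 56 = 9*r^2 + r*(45*z - 54) - 450*z - 360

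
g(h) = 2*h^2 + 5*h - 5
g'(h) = 4*h + 5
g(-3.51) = 2.09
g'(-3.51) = -9.04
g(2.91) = 26.49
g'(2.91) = 16.64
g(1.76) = 10.00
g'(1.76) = 12.04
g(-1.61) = -7.87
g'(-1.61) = -1.44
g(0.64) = -0.98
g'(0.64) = 7.56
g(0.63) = -1.06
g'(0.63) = 7.52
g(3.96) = 46.16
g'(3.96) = 20.84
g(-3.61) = 3.01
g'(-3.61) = -9.44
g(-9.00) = 112.00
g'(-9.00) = -31.00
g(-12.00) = 223.00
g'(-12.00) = -43.00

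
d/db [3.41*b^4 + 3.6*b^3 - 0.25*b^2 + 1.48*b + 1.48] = 13.64*b^3 + 10.8*b^2 - 0.5*b + 1.48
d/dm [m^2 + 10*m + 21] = 2*m + 10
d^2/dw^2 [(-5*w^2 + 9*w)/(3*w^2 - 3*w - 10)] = 4*(18*w^3 - 225*w^2 + 405*w - 385)/(27*w^6 - 81*w^5 - 189*w^4 + 513*w^3 + 630*w^2 - 900*w - 1000)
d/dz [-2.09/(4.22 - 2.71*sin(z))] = -5.6639*cos(z)/(2.71*sin(z) - 4.22)^2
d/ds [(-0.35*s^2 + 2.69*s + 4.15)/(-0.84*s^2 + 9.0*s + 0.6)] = (-0.8904*s^2 + 6.552*s - 35.736)/(0.7056*s^4 - 15.12*s^3 + 79.992*s^2 + 10.8*s + 0.36)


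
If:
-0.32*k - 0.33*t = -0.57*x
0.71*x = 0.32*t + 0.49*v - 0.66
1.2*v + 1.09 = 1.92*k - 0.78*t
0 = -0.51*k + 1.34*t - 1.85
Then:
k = 7.28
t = 4.15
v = 8.04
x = 6.49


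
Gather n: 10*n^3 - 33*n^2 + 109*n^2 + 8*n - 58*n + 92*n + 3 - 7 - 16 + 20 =10*n^3 + 76*n^2 + 42*n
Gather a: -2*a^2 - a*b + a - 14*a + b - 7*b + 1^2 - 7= -2*a^2 + a*(-b - 13) - 6*b - 6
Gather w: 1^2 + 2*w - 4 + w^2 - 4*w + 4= w^2 - 2*w + 1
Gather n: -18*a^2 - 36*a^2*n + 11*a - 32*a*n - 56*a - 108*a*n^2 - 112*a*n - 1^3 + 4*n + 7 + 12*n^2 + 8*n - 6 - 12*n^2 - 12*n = -18*a^2 - 108*a*n^2 - 45*a + n*(-36*a^2 - 144*a)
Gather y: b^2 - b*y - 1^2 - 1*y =b^2 + y*(-b - 1) - 1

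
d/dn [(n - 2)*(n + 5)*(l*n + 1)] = 3*l*n^2 + 6*l*n - 10*l + 2*n + 3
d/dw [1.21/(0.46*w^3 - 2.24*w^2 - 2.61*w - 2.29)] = (-1.6698*w^2 + 5.4208*w + 3.1581)/(-0.46*w^3 + 2.24*w^2 + 2.61*w + 2.29)^2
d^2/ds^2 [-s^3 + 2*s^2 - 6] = 4 - 6*s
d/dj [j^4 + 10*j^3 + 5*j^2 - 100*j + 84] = 4*j^3 + 30*j^2 + 10*j - 100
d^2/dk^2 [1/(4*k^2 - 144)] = 3*(k^2 + 12)/(2*(k^2 - 36)^3)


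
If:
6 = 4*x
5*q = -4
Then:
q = -4/5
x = 3/2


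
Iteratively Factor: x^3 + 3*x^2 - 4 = (x + 2)*(x^2 + x - 2) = (x - 1)*(x + 2)*(x + 2)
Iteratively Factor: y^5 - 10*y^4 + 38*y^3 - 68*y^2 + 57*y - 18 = (y - 3)*(y^4 - 7*y^3 + 17*y^2 - 17*y + 6) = (y - 3)^2*(y^3 - 4*y^2 + 5*y - 2) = (y - 3)^2*(y - 1)*(y^2 - 3*y + 2) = (y - 3)^2*(y - 2)*(y - 1)*(y - 1)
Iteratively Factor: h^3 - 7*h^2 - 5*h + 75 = (h + 3)*(h^2 - 10*h + 25) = (h - 5)*(h + 3)*(h - 5)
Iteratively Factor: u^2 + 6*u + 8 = (u + 2)*(u + 4)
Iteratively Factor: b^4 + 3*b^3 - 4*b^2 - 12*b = (b + 2)*(b^3 + b^2 - 6*b) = (b + 2)*(b + 3)*(b^2 - 2*b) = b*(b + 2)*(b + 3)*(b - 2)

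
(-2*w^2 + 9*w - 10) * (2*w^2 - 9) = -4*w^4 + 18*w^3 - 2*w^2 - 81*w + 90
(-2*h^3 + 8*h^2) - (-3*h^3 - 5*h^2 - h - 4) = h^3 + 13*h^2 + h + 4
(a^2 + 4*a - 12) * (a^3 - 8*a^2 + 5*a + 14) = a^5 - 4*a^4 - 39*a^3 + 130*a^2 - 4*a - 168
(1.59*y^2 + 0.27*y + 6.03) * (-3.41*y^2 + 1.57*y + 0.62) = -5.4219*y^4 + 1.5756*y^3 - 19.1526*y^2 + 9.6345*y + 3.7386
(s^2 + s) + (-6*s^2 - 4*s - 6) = -5*s^2 - 3*s - 6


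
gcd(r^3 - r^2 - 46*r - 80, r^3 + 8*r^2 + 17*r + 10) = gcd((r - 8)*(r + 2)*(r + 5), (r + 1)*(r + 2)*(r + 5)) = r^2 + 7*r + 10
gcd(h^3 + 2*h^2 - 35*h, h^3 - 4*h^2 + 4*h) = h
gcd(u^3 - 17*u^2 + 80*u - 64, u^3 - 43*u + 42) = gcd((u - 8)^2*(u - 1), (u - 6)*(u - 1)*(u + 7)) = u - 1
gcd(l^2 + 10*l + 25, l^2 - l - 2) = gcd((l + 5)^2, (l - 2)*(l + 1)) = 1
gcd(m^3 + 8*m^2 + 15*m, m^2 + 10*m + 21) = m + 3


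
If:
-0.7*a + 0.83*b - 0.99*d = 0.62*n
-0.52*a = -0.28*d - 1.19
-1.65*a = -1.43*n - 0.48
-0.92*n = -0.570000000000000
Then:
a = 0.83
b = -2.07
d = -2.71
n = 0.62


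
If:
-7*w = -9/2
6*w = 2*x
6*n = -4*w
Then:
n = -3/7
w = 9/14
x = 27/14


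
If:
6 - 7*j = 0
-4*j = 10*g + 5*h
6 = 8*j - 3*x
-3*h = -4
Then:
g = -106/105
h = 4/3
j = 6/7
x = 2/7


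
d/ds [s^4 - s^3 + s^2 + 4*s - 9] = 4*s^3 - 3*s^2 + 2*s + 4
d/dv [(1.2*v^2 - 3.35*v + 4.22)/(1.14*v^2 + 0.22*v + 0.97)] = (4.083*v^2 - 7.2936*v - 4.1779)/(1.2996*v^4 + 0.5016*v^3 + 2.26*v^2 + 0.4268*v + 0.9409)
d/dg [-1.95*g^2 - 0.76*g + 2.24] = -3.9*g - 0.76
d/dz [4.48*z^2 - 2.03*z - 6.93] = 8.96*z - 2.03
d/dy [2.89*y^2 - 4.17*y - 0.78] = 5.78*y - 4.17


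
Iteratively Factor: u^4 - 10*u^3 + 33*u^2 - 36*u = (u - 3)*(u^3 - 7*u^2 + 12*u) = (u - 3)^2*(u^2 - 4*u) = u*(u - 3)^2*(u - 4)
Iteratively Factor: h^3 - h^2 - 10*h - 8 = (h - 4)*(h^2 + 3*h + 2) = (h - 4)*(h + 1)*(h + 2)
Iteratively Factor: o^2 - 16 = (o + 4)*(o - 4)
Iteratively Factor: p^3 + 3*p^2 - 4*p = (p + 4)*(p^2 - p) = (p - 1)*(p + 4)*(p)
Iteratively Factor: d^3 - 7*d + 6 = (d + 3)*(d^2 - 3*d + 2) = (d - 1)*(d + 3)*(d - 2)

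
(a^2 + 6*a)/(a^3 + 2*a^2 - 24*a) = 1/(a - 4)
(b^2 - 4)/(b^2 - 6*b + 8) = (b + 2)/(b - 4)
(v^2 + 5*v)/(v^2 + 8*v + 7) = v*(v + 5)/(v^2 + 8*v + 7)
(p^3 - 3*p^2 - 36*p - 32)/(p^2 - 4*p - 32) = p + 1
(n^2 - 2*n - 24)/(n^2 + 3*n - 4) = (n - 6)/(n - 1)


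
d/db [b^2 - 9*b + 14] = 2*b - 9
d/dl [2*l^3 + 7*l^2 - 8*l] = 6*l^2 + 14*l - 8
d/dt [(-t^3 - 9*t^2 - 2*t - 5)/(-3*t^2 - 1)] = (3*t^4 - 3*t^2 - 12*t + 2)/(9*t^4 + 6*t^2 + 1)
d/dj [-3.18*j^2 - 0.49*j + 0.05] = -6.36*j - 0.49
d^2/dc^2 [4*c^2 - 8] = 8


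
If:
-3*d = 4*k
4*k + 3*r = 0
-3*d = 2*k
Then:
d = 0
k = 0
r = 0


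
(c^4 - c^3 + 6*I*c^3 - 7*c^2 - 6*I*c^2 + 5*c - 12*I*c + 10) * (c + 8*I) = c^5 - c^4 + 14*I*c^4 - 55*c^3 - 14*I*c^3 + 53*c^2 - 68*I*c^2 + 106*c + 40*I*c + 80*I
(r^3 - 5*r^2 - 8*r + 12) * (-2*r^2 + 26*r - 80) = -2*r^5 + 36*r^4 - 194*r^3 + 168*r^2 + 952*r - 960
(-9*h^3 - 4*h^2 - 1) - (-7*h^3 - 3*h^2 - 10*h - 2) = -2*h^3 - h^2 + 10*h + 1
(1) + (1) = 2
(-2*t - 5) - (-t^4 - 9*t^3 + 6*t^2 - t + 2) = t^4 + 9*t^3 - 6*t^2 - t - 7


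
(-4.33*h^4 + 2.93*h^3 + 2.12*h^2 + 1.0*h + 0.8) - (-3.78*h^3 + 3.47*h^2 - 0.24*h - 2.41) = -4.33*h^4 + 6.71*h^3 - 1.35*h^2 + 1.24*h + 3.21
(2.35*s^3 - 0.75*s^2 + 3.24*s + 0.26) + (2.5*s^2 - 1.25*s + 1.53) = 2.35*s^3 + 1.75*s^2 + 1.99*s + 1.79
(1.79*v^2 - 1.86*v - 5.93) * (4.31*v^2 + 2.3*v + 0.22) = 7.7149*v^4 - 3.8996*v^3 - 29.4425*v^2 - 14.0482*v - 1.3046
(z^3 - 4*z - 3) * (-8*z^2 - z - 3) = -8*z^5 - z^4 + 29*z^3 + 28*z^2 + 15*z + 9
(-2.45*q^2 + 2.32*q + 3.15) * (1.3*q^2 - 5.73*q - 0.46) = -3.185*q^4 + 17.0545*q^3 - 8.0716*q^2 - 19.1167*q - 1.449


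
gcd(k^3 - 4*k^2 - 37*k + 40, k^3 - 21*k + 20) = k^2 + 4*k - 5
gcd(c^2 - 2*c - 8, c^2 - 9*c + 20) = c - 4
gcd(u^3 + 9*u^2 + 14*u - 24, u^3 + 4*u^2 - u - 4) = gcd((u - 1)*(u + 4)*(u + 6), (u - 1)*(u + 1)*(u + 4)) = u^2 + 3*u - 4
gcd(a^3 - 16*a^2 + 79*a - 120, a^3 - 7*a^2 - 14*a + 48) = a - 8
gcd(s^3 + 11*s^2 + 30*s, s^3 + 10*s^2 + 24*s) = s^2 + 6*s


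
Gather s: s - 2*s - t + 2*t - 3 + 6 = -s + t + 3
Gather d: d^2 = d^2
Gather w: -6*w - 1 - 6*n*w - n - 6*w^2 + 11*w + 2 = -n - 6*w^2 + w*(5 - 6*n) + 1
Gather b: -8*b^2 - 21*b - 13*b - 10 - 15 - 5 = -8*b^2 - 34*b - 30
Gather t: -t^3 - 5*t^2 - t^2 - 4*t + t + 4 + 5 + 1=-t^3 - 6*t^2 - 3*t + 10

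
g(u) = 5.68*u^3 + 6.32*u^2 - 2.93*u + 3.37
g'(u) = 17.04*u^2 + 12.64*u - 2.93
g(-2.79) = -62.62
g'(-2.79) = 94.45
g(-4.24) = -303.55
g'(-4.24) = 249.81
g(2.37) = 107.54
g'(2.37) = 122.74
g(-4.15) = -281.59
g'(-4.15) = 238.09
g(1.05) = 13.84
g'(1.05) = 29.13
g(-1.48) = 3.14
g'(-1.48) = 15.69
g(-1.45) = 3.59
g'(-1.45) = 14.57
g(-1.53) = 2.30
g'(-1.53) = 17.62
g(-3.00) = -84.32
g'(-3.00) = 112.51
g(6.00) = 1440.19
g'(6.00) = 686.35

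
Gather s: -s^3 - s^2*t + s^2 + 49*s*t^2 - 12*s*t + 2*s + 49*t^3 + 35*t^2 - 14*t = -s^3 + s^2*(1 - t) + s*(49*t^2 - 12*t + 2) + 49*t^3 + 35*t^2 - 14*t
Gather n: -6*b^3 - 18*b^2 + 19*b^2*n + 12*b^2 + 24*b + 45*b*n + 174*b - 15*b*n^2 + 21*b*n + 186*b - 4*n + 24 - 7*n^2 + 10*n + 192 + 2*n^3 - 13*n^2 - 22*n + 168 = -6*b^3 - 6*b^2 + 384*b + 2*n^3 + n^2*(-15*b - 20) + n*(19*b^2 + 66*b - 16) + 384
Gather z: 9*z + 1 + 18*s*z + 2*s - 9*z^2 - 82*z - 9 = 2*s - 9*z^2 + z*(18*s - 73) - 8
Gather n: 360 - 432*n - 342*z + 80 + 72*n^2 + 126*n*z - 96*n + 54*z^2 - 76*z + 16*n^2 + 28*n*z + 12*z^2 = 88*n^2 + n*(154*z - 528) + 66*z^2 - 418*z + 440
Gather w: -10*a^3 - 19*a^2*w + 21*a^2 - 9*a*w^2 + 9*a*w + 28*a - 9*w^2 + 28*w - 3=-10*a^3 + 21*a^2 + 28*a + w^2*(-9*a - 9) + w*(-19*a^2 + 9*a + 28) - 3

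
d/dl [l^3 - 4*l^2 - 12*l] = 3*l^2 - 8*l - 12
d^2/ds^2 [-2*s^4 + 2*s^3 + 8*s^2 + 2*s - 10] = -24*s^2 + 12*s + 16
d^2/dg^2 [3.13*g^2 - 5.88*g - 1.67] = 6.26000000000000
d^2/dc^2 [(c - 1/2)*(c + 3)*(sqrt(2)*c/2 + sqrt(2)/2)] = sqrt(2)*(6*c + 7)/2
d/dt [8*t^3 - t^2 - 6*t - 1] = 24*t^2 - 2*t - 6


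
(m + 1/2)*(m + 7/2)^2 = m^3 + 15*m^2/2 + 63*m/4 + 49/8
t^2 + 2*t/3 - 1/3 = (t - 1/3)*(t + 1)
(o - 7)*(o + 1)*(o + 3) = o^3 - 3*o^2 - 25*o - 21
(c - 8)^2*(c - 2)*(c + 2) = c^4 - 16*c^3 + 60*c^2 + 64*c - 256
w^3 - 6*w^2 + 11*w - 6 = (w - 3)*(w - 2)*(w - 1)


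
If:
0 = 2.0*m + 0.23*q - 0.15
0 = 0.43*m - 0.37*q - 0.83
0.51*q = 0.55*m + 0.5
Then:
No Solution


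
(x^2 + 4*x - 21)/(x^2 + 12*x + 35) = (x - 3)/(x + 5)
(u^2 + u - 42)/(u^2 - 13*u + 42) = (u + 7)/(u - 7)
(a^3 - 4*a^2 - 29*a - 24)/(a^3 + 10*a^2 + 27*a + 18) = (a - 8)/(a + 6)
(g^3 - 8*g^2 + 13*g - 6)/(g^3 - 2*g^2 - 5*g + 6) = (g^2 - 7*g + 6)/(g^2 - g - 6)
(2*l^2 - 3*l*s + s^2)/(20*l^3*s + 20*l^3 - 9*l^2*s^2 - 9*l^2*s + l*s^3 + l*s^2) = (2*l^2 - 3*l*s + s^2)/(l*(20*l^2*s + 20*l^2 - 9*l*s^2 - 9*l*s + s^3 + s^2))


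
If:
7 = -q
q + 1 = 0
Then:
No Solution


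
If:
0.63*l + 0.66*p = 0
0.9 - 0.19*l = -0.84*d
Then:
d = -0.236961451247166*p - 1.07142857142857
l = -1.04761904761905*p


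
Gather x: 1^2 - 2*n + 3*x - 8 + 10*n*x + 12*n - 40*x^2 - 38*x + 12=10*n - 40*x^2 + x*(10*n - 35) + 5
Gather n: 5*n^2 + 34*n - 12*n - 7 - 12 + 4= 5*n^2 + 22*n - 15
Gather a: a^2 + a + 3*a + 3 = a^2 + 4*a + 3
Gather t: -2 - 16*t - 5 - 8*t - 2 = -24*t - 9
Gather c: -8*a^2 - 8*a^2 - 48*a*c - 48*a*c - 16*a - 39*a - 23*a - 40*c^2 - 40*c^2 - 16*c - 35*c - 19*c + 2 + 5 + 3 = -16*a^2 - 78*a - 80*c^2 + c*(-96*a - 70) + 10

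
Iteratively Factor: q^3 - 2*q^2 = (q)*(q^2 - 2*q) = q*(q - 2)*(q)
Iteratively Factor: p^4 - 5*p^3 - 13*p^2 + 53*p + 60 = (p - 5)*(p^3 - 13*p - 12) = (p - 5)*(p - 4)*(p^2 + 4*p + 3) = (p - 5)*(p - 4)*(p + 1)*(p + 3)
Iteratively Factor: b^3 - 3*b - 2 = (b + 1)*(b^2 - b - 2) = (b + 1)^2*(b - 2)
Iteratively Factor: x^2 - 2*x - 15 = (x + 3)*(x - 5)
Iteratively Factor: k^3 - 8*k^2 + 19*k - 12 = (k - 3)*(k^2 - 5*k + 4) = (k - 3)*(k - 1)*(k - 4)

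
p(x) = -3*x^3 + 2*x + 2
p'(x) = 2 - 9*x^2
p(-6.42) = 782.99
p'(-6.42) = -368.95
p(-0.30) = 1.48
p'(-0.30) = 1.19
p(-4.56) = 277.34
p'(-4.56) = -185.14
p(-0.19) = 1.64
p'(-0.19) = 1.68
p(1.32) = -2.26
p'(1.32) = -13.68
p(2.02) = -18.69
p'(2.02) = -34.72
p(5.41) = -462.20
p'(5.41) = -261.41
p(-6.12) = 677.42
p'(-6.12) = -335.09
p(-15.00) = 10097.00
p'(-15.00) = -2023.00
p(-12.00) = 5162.00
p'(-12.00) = -1294.00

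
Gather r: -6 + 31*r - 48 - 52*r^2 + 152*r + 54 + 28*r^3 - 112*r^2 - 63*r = 28*r^3 - 164*r^2 + 120*r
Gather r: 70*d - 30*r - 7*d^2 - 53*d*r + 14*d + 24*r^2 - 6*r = -7*d^2 + 84*d + 24*r^2 + r*(-53*d - 36)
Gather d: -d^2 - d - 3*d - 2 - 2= -d^2 - 4*d - 4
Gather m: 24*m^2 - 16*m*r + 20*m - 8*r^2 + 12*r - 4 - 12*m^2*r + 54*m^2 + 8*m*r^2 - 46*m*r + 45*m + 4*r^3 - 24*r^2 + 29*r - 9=m^2*(78 - 12*r) + m*(8*r^2 - 62*r + 65) + 4*r^3 - 32*r^2 + 41*r - 13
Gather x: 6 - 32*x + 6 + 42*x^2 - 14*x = 42*x^2 - 46*x + 12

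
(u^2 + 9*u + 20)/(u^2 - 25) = (u + 4)/(u - 5)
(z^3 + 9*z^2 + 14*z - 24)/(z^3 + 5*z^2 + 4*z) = (z^2 + 5*z - 6)/(z*(z + 1))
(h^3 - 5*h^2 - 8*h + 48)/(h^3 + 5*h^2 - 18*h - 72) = (h - 4)/(h + 6)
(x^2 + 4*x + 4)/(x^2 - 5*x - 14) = (x + 2)/(x - 7)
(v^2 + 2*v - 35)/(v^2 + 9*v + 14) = (v - 5)/(v + 2)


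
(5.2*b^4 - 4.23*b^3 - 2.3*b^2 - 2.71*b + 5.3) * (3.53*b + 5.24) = 18.356*b^5 + 12.3161*b^4 - 30.2842*b^3 - 21.6183*b^2 + 4.5086*b + 27.772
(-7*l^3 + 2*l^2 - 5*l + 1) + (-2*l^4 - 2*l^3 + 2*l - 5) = -2*l^4 - 9*l^3 + 2*l^2 - 3*l - 4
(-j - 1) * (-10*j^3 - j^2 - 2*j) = 10*j^4 + 11*j^3 + 3*j^2 + 2*j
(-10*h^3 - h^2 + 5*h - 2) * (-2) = 20*h^3 + 2*h^2 - 10*h + 4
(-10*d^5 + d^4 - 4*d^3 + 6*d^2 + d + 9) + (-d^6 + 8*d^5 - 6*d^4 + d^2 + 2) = -d^6 - 2*d^5 - 5*d^4 - 4*d^3 + 7*d^2 + d + 11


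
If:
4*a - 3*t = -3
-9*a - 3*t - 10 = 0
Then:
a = -1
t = -1/3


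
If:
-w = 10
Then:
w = -10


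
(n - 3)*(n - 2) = n^2 - 5*n + 6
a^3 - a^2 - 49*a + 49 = (a - 7)*(a - 1)*(a + 7)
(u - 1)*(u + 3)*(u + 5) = u^3 + 7*u^2 + 7*u - 15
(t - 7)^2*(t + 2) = t^3 - 12*t^2 + 21*t + 98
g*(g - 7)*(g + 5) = g^3 - 2*g^2 - 35*g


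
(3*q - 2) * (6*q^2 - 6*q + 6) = 18*q^3 - 30*q^2 + 30*q - 12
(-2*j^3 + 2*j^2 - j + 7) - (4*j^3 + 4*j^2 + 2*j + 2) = -6*j^3 - 2*j^2 - 3*j + 5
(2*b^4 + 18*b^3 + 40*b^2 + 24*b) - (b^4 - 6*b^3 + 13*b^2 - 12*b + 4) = b^4 + 24*b^3 + 27*b^2 + 36*b - 4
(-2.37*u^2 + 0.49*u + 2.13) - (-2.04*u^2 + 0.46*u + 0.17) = -0.33*u^2 + 0.03*u + 1.96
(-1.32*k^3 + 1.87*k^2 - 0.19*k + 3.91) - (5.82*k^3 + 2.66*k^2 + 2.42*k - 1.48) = -7.14*k^3 - 0.79*k^2 - 2.61*k + 5.39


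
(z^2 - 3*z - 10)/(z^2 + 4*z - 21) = (z^2 - 3*z - 10)/(z^2 + 4*z - 21)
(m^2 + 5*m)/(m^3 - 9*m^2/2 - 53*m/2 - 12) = 2*m*(m + 5)/(2*m^3 - 9*m^2 - 53*m - 24)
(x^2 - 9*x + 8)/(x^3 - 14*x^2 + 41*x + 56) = (x - 1)/(x^2 - 6*x - 7)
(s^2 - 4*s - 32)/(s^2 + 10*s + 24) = (s - 8)/(s + 6)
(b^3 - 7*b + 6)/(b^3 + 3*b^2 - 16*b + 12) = (b + 3)/(b + 6)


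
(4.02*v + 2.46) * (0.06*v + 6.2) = 0.2412*v^2 + 25.0716*v + 15.252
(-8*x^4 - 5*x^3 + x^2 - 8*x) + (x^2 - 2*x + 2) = -8*x^4 - 5*x^3 + 2*x^2 - 10*x + 2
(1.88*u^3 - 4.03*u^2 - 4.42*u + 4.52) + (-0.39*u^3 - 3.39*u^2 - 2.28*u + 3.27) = 1.49*u^3 - 7.42*u^2 - 6.7*u + 7.79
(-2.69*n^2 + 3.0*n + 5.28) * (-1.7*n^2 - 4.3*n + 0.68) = 4.573*n^4 + 6.467*n^3 - 23.7052*n^2 - 20.664*n + 3.5904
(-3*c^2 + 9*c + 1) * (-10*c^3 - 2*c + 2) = 30*c^5 - 90*c^4 - 4*c^3 - 24*c^2 + 16*c + 2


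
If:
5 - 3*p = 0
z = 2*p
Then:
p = 5/3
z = 10/3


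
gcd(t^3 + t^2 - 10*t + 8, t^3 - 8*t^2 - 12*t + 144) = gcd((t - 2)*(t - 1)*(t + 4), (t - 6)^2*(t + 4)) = t + 4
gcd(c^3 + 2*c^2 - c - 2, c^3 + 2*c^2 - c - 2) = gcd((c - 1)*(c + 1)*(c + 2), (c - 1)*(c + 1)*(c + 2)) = c^3 + 2*c^2 - c - 2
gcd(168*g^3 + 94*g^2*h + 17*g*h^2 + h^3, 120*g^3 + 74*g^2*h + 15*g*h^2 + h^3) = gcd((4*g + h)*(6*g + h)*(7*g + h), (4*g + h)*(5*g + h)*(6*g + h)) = 24*g^2 + 10*g*h + h^2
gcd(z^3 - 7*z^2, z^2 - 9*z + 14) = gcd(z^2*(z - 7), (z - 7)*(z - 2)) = z - 7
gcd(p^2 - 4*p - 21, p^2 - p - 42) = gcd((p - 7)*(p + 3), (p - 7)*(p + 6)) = p - 7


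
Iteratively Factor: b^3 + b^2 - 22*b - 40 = (b + 2)*(b^2 - b - 20) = (b - 5)*(b + 2)*(b + 4)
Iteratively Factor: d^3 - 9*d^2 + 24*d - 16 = (d - 1)*(d^2 - 8*d + 16) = (d - 4)*(d - 1)*(d - 4)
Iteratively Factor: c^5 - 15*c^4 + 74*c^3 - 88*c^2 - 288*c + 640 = (c - 4)*(c^4 - 11*c^3 + 30*c^2 + 32*c - 160) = (c - 5)*(c - 4)*(c^3 - 6*c^2 + 32) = (c - 5)*(c - 4)*(c + 2)*(c^2 - 8*c + 16) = (c - 5)*(c - 4)^2*(c + 2)*(c - 4)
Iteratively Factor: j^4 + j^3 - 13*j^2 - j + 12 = (j - 1)*(j^3 + 2*j^2 - 11*j - 12) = (j - 3)*(j - 1)*(j^2 + 5*j + 4) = (j - 3)*(j - 1)*(j + 4)*(j + 1)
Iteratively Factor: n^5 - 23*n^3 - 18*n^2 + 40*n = (n - 1)*(n^4 + n^3 - 22*n^2 - 40*n) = (n - 1)*(n + 4)*(n^3 - 3*n^2 - 10*n) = (n - 5)*(n - 1)*(n + 4)*(n^2 + 2*n) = n*(n - 5)*(n - 1)*(n + 4)*(n + 2)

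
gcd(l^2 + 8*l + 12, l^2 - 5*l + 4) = 1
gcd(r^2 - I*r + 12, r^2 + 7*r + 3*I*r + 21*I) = r + 3*I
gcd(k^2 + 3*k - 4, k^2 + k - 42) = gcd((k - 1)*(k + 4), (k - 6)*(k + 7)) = 1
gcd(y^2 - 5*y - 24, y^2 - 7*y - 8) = y - 8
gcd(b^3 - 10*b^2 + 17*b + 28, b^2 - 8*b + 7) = b - 7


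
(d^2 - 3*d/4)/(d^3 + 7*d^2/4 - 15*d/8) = 2/(2*d + 5)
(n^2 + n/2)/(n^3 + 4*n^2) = (n + 1/2)/(n*(n + 4))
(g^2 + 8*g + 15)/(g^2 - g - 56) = (g^2 + 8*g + 15)/(g^2 - g - 56)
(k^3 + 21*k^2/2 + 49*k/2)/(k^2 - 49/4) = 2*k*(k + 7)/(2*k - 7)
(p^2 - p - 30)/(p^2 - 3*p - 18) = (p + 5)/(p + 3)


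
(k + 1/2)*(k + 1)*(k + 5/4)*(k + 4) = k^4 + 27*k^3/4 + 107*k^2/8 + 81*k/8 + 5/2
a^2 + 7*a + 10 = (a + 2)*(a + 5)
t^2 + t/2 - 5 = (t - 2)*(t + 5/2)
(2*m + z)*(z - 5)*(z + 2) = 2*m*z^2 - 6*m*z - 20*m + z^3 - 3*z^2 - 10*z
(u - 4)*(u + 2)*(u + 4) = u^3 + 2*u^2 - 16*u - 32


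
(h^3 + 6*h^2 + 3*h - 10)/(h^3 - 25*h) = (h^2 + h - 2)/(h*(h - 5))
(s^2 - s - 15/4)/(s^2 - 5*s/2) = (s + 3/2)/s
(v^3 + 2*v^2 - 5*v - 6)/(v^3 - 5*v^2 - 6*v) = (v^2 + v - 6)/(v*(v - 6))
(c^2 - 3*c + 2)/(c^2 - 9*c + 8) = (c - 2)/(c - 8)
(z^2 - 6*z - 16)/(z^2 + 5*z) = (z^2 - 6*z - 16)/(z*(z + 5))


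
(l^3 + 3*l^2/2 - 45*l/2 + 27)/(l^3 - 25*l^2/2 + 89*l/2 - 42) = (l^2 + 3*l - 18)/(l^2 - 11*l + 28)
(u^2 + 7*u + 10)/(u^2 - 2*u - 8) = (u + 5)/(u - 4)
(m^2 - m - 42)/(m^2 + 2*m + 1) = (m^2 - m - 42)/(m^2 + 2*m + 1)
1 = 1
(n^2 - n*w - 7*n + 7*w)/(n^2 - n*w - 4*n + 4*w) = (n - 7)/(n - 4)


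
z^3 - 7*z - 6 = (z - 3)*(z + 1)*(z + 2)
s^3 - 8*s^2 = s^2*(s - 8)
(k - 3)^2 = k^2 - 6*k + 9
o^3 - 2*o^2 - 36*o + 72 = (o - 6)*(o - 2)*(o + 6)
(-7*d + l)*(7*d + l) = -49*d^2 + l^2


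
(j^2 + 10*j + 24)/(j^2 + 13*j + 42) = (j + 4)/(j + 7)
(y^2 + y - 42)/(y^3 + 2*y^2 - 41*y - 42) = 1/(y + 1)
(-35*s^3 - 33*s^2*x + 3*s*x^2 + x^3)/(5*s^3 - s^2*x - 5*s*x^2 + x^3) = (7*s + x)/(-s + x)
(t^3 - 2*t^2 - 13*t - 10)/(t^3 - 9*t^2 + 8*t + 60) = (t + 1)/(t - 6)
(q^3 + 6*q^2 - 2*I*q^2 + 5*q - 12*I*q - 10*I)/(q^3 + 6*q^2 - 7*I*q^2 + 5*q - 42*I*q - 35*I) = (q - 2*I)/(q - 7*I)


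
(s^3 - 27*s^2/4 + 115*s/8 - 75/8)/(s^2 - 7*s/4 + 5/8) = (2*s^2 - 11*s + 15)/(2*s - 1)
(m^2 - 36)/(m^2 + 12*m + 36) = (m - 6)/(m + 6)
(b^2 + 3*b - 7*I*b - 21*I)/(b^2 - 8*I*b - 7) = (b + 3)/(b - I)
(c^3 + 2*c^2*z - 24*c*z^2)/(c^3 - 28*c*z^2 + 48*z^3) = c/(c - 2*z)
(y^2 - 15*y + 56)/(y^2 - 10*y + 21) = (y - 8)/(y - 3)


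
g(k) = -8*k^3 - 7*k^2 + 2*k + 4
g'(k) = -24*k^2 - 14*k + 2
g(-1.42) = 9.95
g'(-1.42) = -26.51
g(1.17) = -16.06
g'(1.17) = -47.23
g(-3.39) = 228.44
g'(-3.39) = -226.35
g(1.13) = -14.22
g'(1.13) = -44.47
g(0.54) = 1.78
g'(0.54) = -12.56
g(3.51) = -421.17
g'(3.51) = -342.82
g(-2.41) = 70.50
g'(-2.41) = -103.65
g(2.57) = -172.89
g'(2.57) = -192.50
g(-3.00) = 151.00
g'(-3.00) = -172.00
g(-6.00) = 1468.00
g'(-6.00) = -778.00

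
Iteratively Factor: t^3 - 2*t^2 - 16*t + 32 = (t - 4)*(t^2 + 2*t - 8) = (t - 4)*(t - 2)*(t + 4)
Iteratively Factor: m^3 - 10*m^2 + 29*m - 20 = (m - 1)*(m^2 - 9*m + 20) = (m - 5)*(m - 1)*(m - 4)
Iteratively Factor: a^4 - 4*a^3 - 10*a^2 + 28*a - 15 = (a - 5)*(a^3 + a^2 - 5*a + 3) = (a - 5)*(a - 1)*(a^2 + 2*a - 3) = (a - 5)*(a - 1)*(a + 3)*(a - 1)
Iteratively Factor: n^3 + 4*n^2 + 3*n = (n)*(n^2 + 4*n + 3) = n*(n + 3)*(n + 1)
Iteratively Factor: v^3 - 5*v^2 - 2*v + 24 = (v + 2)*(v^2 - 7*v + 12) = (v - 3)*(v + 2)*(v - 4)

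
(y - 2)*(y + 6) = y^2 + 4*y - 12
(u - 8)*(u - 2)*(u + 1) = u^3 - 9*u^2 + 6*u + 16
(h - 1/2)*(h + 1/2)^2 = h^3 + h^2/2 - h/4 - 1/8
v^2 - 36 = (v - 6)*(v + 6)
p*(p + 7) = p^2 + 7*p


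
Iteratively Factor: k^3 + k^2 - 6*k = (k + 3)*(k^2 - 2*k) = (k - 2)*(k + 3)*(k)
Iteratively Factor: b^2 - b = (b - 1)*(b)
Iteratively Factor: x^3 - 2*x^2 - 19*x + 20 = (x + 4)*(x^2 - 6*x + 5) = (x - 1)*(x + 4)*(x - 5)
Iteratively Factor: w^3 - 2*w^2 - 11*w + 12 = (w - 4)*(w^2 + 2*w - 3) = (w - 4)*(w - 1)*(w + 3)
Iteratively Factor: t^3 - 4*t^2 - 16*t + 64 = (t + 4)*(t^2 - 8*t + 16) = (t - 4)*(t + 4)*(t - 4)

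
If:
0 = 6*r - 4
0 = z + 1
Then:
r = 2/3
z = -1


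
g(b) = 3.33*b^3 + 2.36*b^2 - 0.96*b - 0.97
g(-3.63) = -125.67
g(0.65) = 0.32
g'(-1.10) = 5.94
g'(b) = 9.99*b^2 + 4.72*b - 0.96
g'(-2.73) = 60.61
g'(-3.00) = 74.79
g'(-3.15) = 83.30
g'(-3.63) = 113.54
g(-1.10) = -1.49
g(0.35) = -0.87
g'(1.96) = 46.67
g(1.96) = 31.29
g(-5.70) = -535.51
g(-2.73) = -48.51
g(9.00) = 2609.12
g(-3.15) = -78.61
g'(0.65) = 6.33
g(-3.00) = -66.76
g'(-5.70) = 296.71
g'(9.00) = 850.71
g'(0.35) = 1.92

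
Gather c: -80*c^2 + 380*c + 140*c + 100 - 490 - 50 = -80*c^2 + 520*c - 440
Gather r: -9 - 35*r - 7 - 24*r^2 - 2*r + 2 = -24*r^2 - 37*r - 14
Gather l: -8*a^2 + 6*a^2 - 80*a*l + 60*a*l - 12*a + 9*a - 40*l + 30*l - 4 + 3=-2*a^2 - 3*a + l*(-20*a - 10) - 1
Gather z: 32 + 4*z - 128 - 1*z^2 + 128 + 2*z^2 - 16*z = z^2 - 12*z + 32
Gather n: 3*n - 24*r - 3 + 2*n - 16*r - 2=5*n - 40*r - 5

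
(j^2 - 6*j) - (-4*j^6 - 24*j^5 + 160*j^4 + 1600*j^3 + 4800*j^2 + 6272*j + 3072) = 4*j^6 + 24*j^5 - 160*j^4 - 1600*j^3 - 4799*j^2 - 6278*j - 3072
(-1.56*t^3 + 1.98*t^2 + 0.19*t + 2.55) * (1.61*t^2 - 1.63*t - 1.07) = -2.5116*t^5 + 5.7306*t^4 - 1.2523*t^3 + 1.6772*t^2 - 4.3598*t - 2.7285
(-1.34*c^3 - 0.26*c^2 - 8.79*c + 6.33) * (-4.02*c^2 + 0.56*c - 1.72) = 5.3868*c^5 + 0.2948*c^4 + 37.495*c^3 - 29.9218*c^2 + 18.6636*c - 10.8876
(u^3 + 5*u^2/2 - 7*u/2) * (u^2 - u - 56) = u^5 + 3*u^4/2 - 62*u^3 - 273*u^2/2 + 196*u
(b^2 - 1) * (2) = 2*b^2 - 2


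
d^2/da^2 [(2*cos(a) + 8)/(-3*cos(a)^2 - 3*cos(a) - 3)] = 4*(9*(1 - cos(2*a))^2*cos(a) + 15*(1 - cos(2*a))^2 - 74*cos(a) - 14*cos(2*a) + 12*cos(3*a) - 2*cos(5*a) - 66)/(3*(2*cos(a) + cos(2*a) + 3)^3)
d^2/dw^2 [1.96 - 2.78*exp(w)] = -2.78*exp(w)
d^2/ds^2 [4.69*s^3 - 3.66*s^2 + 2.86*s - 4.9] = 28.14*s - 7.32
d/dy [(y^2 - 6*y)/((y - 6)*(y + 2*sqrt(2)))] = 2*sqrt(2)/(y^2 + 4*sqrt(2)*y + 8)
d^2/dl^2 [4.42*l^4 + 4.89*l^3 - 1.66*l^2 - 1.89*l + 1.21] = 53.04*l^2 + 29.34*l - 3.32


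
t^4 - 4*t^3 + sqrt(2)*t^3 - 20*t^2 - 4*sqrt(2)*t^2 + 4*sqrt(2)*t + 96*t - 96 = (t - 2)^2*(t - 3*sqrt(2))*(t + 4*sqrt(2))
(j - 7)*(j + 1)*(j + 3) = j^3 - 3*j^2 - 25*j - 21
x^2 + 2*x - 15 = (x - 3)*(x + 5)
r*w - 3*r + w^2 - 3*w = (r + w)*(w - 3)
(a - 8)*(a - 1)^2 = a^3 - 10*a^2 + 17*a - 8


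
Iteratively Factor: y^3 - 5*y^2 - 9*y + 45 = (y + 3)*(y^2 - 8*y + 15) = (y - 5)*(y + 3)*(y - 3)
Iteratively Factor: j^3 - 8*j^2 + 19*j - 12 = (j - 3)*(j^2 - 5*j + 4) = (j - 4)*(j - 3)*(j - 1)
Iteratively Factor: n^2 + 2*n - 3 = (n - 1)*(n + 3)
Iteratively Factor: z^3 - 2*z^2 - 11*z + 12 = (z - 1)*(z^2 - z - 12) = (z - 1)*(z + 3)*(z - 4)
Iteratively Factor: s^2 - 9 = (s + 3)*(s - 3)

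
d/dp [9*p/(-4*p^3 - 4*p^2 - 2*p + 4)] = 9*(2*p^3 + p^2 + 1)/(4*p^6 + 8*p^5 + 8*p^4 - 4*p^3 - 7*p^2 - 4*p + 4)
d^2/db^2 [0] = 0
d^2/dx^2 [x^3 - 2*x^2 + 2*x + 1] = 6*x - 4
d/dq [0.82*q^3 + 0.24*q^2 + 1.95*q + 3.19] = 2.46*q^2 + 0.48*q + 1.95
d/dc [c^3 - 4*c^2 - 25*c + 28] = 3*c^2 - 8*c - 25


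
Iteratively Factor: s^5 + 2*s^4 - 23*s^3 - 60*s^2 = (s)*(s^4 + 2*s^3 - 23*s^2 - 60*s) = s*(s - 5)*(s^3 + 7*s^2 + 12*s) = s^2*(s - 5)*(s^2 + 7*s + 12) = s^2*(s - 5)*(s + 4)*(s + 3)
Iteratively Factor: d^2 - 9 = (d + 3)*(d - 3)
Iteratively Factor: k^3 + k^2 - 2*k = (k + 2)*(k^2 - k) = (k - 1)*(k + 2)*(k)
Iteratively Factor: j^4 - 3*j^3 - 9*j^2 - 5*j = (j - 5)*(j^3 + 2*j^2 + j) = j*(j - 5)*(j^2 + 2*j + 1) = j*(j - 5)*(j + 1)*(j + 1)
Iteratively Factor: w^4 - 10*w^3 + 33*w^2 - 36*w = (w)*(w^3 - 10*w^2 + 33*w - 36) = w*(w - 3)*(w^2 - 7*w + 12) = w*(w - 3)^2*(w - 4)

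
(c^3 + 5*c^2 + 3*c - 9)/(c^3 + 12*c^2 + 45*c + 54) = (c - 1)/(c + 6)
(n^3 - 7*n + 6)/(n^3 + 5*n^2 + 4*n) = (n^3 - 7*n + 6)/(n*(n^2 + 5*n + 4))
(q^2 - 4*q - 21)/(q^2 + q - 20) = (q^2 - 4*q - 21)/(q^2 + q - 20)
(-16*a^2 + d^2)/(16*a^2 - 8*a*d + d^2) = (-4*a - d)/(4*a - d)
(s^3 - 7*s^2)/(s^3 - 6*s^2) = (s - 7)/(s - 6)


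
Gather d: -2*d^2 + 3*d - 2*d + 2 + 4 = -2*d^2 + d + 6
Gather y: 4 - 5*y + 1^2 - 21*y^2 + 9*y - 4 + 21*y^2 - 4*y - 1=0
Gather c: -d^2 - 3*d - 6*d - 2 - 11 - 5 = -d^2 - 9*d - 18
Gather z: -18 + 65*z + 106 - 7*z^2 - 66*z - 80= -7*z^2 - z + 8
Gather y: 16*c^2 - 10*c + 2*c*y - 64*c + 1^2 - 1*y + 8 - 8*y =16*c^2 - 74*c + y*(2*c - 9) + 9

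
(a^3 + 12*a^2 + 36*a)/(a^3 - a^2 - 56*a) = (a^2 + 12*a + 36)/(a^2 - a - 56)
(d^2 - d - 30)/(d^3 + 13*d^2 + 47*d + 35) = (d - 6)/(d^2 + 8*d + 7)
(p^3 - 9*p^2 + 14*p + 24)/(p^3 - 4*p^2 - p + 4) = (p - 6)/(p - 1)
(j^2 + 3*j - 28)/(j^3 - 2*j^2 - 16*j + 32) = (j + 7)/(j^2 + 2*j - 8)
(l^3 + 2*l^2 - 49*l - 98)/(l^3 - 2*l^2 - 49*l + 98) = (l + 2)/(l - 2)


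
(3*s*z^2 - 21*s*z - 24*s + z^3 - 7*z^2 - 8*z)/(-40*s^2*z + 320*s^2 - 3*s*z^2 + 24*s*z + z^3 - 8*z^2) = (3*s*z + 3*s + z^2 + z)/(-40*s^2 - 3*s*z + z^2)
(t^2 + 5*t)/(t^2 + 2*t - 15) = t/(t - 3)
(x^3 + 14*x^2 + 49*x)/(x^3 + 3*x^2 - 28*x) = (x + 7)/(x - 4)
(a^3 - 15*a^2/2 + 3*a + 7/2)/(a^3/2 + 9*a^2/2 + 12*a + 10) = (2*a^3 - 15*a^2 + 6*a + 7)/(a^3 + 9*a^2 + 24*a + 20)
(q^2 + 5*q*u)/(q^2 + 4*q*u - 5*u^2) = q/(q - u)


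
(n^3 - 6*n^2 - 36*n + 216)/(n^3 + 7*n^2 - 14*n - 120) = (n^2 - 12*n + 36)/(n^2 + n - 20)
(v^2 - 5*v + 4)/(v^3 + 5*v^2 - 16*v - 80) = (v - 1)/(v^2 + 9*v + 20)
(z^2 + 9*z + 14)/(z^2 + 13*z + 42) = (z + 2)/(z + 6)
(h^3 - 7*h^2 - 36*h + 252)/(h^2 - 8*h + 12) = (h^2 - h - 42)/(h - 2)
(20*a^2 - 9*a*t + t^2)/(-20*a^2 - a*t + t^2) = (-4*a + t)/(4*a + t)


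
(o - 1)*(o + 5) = o^2 + 4*o - 5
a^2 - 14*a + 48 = (a - 8)*(a - 6)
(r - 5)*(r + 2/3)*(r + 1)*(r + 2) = r^4 - 4*r^3/3 - 43*r^2/3 - 56*r/3 - 20/3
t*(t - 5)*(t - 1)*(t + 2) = t^4 - 4*t^3 - 7*t^2 + 10*t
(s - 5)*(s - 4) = s^2 - 9*s + 20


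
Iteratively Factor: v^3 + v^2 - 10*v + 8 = (v - 1)*(v^2 + 2*v - 8) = (v - 1)*(v + 4)*(v - 2)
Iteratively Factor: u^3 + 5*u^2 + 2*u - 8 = (u + 2)*(u^2 + 3*u - 4) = (u - 1)*(u + 2)*(u + 4)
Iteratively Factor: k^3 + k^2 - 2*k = (k + 2)*(k^2 - k) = (k - 1)*(k + 2)*(k)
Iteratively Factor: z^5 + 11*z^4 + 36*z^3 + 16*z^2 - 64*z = (z + 4)*(z^4 + 7*z^3 + 8*z^2 - 16*z) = (z - 1)*(z + 4)*(z^3 + 8*z^2 + 16*z) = z*(z - 1)*(z + 4)*(z^2 + 8*z + 16) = z*(z - 1)*(z + 4)^2*(z + 4)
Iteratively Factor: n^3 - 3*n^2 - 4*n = (n - 4)*(n^2 + n) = n*(n - 4)*(n + 1)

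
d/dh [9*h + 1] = 9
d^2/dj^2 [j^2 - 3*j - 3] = 2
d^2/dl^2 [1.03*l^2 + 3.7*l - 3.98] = 2.06000000000000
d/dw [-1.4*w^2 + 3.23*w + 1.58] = 3.23 - 2.8*w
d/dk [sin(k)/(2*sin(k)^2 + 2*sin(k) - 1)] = (cos(2*k) - 2)*cos(k)/(2*sin(k) - cos(2*k))^2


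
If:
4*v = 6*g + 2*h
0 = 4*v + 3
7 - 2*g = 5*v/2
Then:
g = 71/16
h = -237/16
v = -3/4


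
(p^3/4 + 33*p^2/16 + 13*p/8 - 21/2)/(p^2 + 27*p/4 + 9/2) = (4*p^2 + 9*p - 28)/(4*(4*p + 3))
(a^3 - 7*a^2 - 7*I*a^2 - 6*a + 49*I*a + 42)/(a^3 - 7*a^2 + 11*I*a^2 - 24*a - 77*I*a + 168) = (a^2 - 7*I*a - 6)/(a^2 + 11*I*a - 24)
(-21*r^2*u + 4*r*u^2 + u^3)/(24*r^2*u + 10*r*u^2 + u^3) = (-21*r^2 + 4*r*u + u^2)/(24*r^2 + 10*r*u + u^2)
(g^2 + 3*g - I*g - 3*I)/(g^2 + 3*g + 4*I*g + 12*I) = (g - I)/(g + 4*I)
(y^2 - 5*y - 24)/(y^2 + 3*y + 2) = (y^2 - 5*y - 24)/(y^2 + 3*y + 2)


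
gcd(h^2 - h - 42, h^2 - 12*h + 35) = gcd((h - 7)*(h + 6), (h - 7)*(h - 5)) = h - 7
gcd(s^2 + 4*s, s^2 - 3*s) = s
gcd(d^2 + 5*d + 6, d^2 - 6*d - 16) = d + 2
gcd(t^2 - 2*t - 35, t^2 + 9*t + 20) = t + 5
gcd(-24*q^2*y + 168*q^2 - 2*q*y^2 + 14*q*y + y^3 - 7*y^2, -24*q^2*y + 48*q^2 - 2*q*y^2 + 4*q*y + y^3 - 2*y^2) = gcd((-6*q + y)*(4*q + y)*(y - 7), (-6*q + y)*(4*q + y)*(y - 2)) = -24*q^2 - 2*q*y + y^2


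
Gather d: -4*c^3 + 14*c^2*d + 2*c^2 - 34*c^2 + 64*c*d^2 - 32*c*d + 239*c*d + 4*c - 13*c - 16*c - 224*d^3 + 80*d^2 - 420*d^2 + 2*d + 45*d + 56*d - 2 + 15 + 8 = -4*c^3 - 32*c^2 - 25*c - 224*d^3 + d^2*(64*c - 340) + d*(14*c^2 + 207*c + 103) + 21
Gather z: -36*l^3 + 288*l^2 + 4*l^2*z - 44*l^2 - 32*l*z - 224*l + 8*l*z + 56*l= -36*l^3 + 244*l^2 - 168*l + z*(4*l^2 - 24*l)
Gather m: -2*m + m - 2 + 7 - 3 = 2 - m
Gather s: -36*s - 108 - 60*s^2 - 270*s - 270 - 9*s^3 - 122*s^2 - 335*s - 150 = -9*s^3 - 182*s^2 - 641*s - 528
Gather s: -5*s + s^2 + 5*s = s^2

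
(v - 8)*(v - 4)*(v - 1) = v^3 - 13*v^2 + 44*v - 32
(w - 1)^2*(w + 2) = w^3 - 3*w + 2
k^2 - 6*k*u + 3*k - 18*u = (k + 3)*(k - 6*u)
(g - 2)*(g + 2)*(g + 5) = g^3 + 5*g^2 - 4*g - 20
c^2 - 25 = (c - 5)*(c + 5)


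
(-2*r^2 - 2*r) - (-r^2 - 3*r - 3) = -r^2 + r + 3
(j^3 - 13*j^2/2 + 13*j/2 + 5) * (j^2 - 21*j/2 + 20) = j^5 - 17*j^4 + 379*j^3/4 - 773*j^2/4 + 155*j/2 + 100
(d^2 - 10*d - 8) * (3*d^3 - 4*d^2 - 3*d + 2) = 3*d^5 - 34*d^4 + 13*d^3 + 64*d^2 + 4*d - 16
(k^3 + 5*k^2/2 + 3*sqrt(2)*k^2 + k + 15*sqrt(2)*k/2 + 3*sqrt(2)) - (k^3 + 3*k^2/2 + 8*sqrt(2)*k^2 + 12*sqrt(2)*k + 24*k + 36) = -5*sqrt(2)*k^2 + k^2 - 23*k - 9*sqrt(2)*k/2 - 36 + 3*sqrt(2)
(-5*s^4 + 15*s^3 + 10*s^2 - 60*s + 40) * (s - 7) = -5*s^5 + 50*s^4 - 95*s^3 - 130*s^2 + 460*s - 280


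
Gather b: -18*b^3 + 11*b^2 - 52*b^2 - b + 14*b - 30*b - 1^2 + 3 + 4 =-18*b^3 - 41*b^2 - 17*b + 6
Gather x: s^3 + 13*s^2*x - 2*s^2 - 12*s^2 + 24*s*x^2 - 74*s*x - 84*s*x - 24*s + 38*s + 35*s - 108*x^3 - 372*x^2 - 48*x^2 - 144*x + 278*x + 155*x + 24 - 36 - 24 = s^3 - 14*s^2 + 49*s - 108*x^3 + x^2*(24*s - 420) + x*(13*s^2 - 158*s + 289) - 36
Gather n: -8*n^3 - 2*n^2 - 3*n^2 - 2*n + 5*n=-8*n^3 - 5*n^2 + 3*n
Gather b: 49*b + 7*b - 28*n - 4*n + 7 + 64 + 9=56*b - 32*n + 80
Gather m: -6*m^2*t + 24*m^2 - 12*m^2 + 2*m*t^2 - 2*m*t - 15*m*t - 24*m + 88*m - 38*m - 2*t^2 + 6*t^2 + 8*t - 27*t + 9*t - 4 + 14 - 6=m^2*(12 - 6*t) + m*(2*t^2 - 17*t + 26) + 4*t^2 - 10*t + 4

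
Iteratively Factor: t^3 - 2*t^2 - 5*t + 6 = (t - 1)*(t^2 - t - 6) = (t - 1)*(t + 2)*(t - 3)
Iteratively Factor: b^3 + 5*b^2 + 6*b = (b + 2)*(b^2 + 3*b) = (b + 2)*(b + 3)*(b)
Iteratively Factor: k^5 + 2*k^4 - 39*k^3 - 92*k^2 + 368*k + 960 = (k - 4)*(k^4 + 6*k^3 - 15*k^2 - 152*k - 240) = (k - 4)*(k + 3)*(k^3 + 3*k^2 - 24*k - 80) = (k - 4)*(k + 3)*(k + 4)*(k^2 - k - 20) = (k - 5)*(k - 4)*(k + 3)*(k + 4)*(k + 4)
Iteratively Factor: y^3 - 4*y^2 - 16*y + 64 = (y + 4)*(y^2 - 8*y + 16) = (y - 4)*(y + 4)*(y - 4)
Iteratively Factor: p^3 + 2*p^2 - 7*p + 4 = (p - 1)*(p^2 + 3*p - 4) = (p - 1)^2*(p + 4)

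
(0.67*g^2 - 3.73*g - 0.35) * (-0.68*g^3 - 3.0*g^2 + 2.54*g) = -0.4556*g^5 + 0.5264*g^4 + 13.1298*g^3 - 8.4242*g^2 - 0.889*g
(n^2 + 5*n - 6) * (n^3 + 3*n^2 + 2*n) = n^5 + 8*n^4 + 11*n^3 - 8*n^2 - 12*n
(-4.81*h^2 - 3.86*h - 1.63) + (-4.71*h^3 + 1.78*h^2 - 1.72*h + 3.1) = -4.71*h^3 - 3.03*h^2 - 5.58*h + 1.47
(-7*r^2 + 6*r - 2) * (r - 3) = -7*r^3 + 27*r^2 - 20*r + 6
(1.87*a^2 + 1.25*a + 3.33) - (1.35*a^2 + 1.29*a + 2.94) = 0.52*a^2 - 0.04*a + 0.39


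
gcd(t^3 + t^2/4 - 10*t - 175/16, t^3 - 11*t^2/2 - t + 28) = t - 7/2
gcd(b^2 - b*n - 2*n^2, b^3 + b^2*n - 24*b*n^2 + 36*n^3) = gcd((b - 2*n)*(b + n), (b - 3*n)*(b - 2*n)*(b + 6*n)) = b - 2*n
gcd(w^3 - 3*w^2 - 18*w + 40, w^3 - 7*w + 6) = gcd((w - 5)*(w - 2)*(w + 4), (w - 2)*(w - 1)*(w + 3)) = w - 2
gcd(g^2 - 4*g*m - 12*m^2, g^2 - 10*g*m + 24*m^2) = g - 6*m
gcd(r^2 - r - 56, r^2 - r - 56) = r^2 - r - 56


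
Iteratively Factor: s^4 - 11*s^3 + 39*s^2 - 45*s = (s - 3)*(s^3 - 8*s^2 + 15*s) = (s - 3)^2*(s^2 - 5*s) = s*(s - 3)^2*(s - 5)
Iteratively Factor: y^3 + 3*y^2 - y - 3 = (y + 1)*(y^2 + 2*y - 3) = (y + 1)*(y + 3)*(y - 1)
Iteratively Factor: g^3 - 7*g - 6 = (g + 2)*(g^2 - 2*g - 3) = (g + 1)*(g + 2)*(g - 3)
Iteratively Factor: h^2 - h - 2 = (h + 1)*(h - 2)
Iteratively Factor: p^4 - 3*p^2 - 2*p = (p + 1)*(p^3 - p^2 - 2*p) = p*(p + 1)*(p^2 - p - 2) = p*(p - 2)*(p + 1)*(p + 1)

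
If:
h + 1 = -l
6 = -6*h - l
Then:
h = -1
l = 0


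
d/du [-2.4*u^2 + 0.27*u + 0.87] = 0.27 - 4.8*u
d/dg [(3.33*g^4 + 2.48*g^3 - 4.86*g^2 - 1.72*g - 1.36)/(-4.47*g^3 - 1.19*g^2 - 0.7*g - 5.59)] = (-14.8851*g^6 - 7.9254*g^5 - 31.6684*g^4 - 93.3076*g^3 - 58.472*g^2 + 51.098*g + 8.6628)/(19.9809*g^6 + 10.6386*g^5 + 7.6741*g^4 + 51.6406*g^3 + 13.7942*g^2 + 7.826*g + 31.2481)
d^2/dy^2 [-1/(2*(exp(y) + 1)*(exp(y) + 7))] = 2*(-exp(3*y) - 6*exp(2*y) - 9*exp(y) + 14)*exp(y)/(exp(6*y) + 24*exp(5*y) + 213*exp(4*y) + 848*exp(3*y) + 1491*exp(2*y) + 1176*exp(y) + 343)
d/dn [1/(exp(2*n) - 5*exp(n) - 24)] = (5 - 2*exp(n))*exp(n)/(-exp(2*n) + 5*exp(n) + 24)^2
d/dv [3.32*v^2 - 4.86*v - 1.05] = 6.64*v - 4.86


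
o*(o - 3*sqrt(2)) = o^2 - 3*sqrt(2)*o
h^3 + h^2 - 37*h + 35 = (h - 5)*(h - 1)*(h + 7)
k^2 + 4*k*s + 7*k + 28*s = (k + 7)*(k + 4*s)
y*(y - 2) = y^2 - 2*y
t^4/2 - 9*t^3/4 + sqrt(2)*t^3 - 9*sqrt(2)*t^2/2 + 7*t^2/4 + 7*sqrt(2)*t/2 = t*(t/2 + sqrt(2))*(t - 7/2)*(t - 1)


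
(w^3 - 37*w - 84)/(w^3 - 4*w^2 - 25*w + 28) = (w + 3)/(w - 1)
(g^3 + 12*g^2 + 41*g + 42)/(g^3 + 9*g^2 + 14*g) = (g + 3)/g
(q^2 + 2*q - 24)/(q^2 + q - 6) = (q^2 + 2*q - 24)/(q^2 + q - 6)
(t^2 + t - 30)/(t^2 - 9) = (t^2 + t - 30)/(t^2 - 9)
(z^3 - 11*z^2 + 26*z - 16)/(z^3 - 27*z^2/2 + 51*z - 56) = 2*(z - 1)/(2*z - 7)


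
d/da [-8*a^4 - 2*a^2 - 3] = -32*a^3 - 4*a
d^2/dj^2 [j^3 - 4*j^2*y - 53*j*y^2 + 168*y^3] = 6*j - 8*y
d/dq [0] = 0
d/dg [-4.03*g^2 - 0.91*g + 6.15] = -8.06*g - 0.91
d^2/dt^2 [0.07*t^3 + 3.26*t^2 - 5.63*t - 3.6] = 0.42*t + 6.52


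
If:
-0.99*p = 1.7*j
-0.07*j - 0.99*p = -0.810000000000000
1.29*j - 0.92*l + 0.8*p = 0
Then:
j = -0.50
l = 0.05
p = 0.85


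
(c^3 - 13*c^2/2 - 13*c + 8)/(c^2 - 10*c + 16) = (c^2 + 3*c/2 - 1)/(c - 2)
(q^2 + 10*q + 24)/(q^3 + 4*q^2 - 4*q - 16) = (q + 6)/(q^2 - 4)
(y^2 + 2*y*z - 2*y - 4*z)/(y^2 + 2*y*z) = (y - 2)/y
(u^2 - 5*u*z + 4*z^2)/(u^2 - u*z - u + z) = (u - 4*z)/(u - 1)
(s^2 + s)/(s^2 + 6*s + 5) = s/(s + 5)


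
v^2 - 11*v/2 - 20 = (v - 8)*(v + 5/2)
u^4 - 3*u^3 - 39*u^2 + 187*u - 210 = (u - 5)*(u - 3)*(u - 2)*(u + 7)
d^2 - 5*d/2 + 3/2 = (d - 3/2)*(d - 1)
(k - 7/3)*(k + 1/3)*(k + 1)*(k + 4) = k^4 + 3*k^3 - 61*k^2/9 - 107*k/9 - 28/9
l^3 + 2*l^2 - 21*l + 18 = (l - 3)*(l - 1)*(l + 6)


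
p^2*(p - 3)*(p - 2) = p^4 - 5*p^3 + 6*p^2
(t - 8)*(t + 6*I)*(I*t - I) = I*t^3 - 6*t^2 - 9*I*t^2 + 54*t + 8*I*t - 48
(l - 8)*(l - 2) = l^2 - 10*l + 16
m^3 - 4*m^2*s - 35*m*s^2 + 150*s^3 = (m - 5*s)^2*(m + 6*s)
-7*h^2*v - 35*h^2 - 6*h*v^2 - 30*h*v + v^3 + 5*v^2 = (-7*h + v)*(h + v)*(v + 5)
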